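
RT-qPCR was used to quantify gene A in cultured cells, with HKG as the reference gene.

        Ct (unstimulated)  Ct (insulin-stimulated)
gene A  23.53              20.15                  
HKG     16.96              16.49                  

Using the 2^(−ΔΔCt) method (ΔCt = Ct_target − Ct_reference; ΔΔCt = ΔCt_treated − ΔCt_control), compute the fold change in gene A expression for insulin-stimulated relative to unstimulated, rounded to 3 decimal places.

ΔCt(unstimulated) = 23.530 − 16.960 = 6.570
ΔCt(insulin-stimulated) = 20.150 − 16.490 = 3.660
ΔΔCt = 3.660 − 6.570 = -2.910
Fold change = 2^(−(-2.910)) = 2^2.910 = 7.5162

7.516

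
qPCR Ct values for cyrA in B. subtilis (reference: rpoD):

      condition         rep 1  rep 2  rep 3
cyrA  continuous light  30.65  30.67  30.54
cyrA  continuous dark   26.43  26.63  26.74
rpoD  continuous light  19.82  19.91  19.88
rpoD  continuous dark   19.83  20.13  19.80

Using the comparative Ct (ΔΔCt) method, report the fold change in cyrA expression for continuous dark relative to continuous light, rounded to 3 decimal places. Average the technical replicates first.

16.795

Mean Ct: cyrA continuous light 30.620; cyrA continuous dark 26.600; rpoD continuous light 19.870; rpoD continuous dark 19.920
ΔCt(continuous light) = 30.620 − 19.870 = 10.750
ΔCt(continuous dark) = 26.600 − 19.920 = 6.680
ΔΔCt = 6.680 − 10.750 = -4.070
Fold change = 2^(−(-4.070)) = 2^4.070 = 16.7955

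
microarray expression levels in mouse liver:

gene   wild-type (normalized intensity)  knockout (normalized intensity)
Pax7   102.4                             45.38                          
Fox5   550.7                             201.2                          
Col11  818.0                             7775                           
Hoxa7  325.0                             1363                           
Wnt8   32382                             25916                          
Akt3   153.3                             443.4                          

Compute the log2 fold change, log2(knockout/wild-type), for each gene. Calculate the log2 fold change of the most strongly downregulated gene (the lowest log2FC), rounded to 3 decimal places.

log2(45.38/102.4) = -1.174  (Pax7)
log2(201.2/550.7) = -1.453  (Fox5)
log2(7775/818.0) = 3.249  (Col11)
log2(1363/325.0) = 2.068  (Hoxa7)
log2(25916/32382) = -0.321  (Wnt8)
log2(443.4/153.3) = 1.532  (Akt3)
Fox5 is most strongly downregulated.

-1.453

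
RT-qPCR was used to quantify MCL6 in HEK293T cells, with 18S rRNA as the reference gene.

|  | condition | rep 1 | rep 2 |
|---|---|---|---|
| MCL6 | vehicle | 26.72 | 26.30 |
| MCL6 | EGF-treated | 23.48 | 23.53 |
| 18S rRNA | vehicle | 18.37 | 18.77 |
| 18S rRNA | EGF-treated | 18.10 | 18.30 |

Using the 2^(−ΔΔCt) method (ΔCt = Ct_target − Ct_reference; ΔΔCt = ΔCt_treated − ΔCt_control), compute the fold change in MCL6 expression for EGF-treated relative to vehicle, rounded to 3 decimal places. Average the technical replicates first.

6.212

Mean Ct: MCL6 vehicle 26.510; MCL6 EGF-treated 23.505; 18S rRNA vehicle 18.570; 18S rRNA EGF-treated 18.200
ΔCt(vehicle) = 26.510 − 18.570 = 7.940
ΔCt(EGF-treated) = 23.505 − 18.200 = 5.305
ΔΔCt = 5.305 − 7.940 = -2.635
Fold change = 2^(−(-2.635)) = 2^2.635 = 6.2118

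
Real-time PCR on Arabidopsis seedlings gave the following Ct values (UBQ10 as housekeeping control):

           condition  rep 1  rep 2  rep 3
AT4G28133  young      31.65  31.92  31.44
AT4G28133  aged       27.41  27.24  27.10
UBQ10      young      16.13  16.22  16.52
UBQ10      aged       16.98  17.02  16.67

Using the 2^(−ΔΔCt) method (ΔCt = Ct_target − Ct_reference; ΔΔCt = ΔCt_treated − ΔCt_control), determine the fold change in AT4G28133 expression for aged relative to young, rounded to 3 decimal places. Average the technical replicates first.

32.447

Mean Ct: AT4G28133 young 31.670; AT4G28133 aged 27.250; UBQ10 young 16.290; UBQ10 aged 16.890
ΔCt(young) = 31.670 − 16.290 = 15.380
ΔCt(aged) = 27.250 − 16.890 = 10.360
ΔΔCt = 10.360 − 15.380 = -5.020
Fold change = 2^(−(-5.020)) = 2^5.020 = 32.4467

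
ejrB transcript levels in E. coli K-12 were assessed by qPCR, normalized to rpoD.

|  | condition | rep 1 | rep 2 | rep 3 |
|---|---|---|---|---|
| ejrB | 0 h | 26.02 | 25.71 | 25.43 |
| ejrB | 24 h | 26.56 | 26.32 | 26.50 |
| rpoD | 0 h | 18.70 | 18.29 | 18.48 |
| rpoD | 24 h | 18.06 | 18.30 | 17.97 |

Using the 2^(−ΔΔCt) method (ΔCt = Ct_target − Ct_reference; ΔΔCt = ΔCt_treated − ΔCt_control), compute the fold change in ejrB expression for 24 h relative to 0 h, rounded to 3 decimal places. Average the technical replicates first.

0.460

Mean Ct: ejrB 0 h 25.720; ejrB 24 h 26.460; rpoD 0 h 18.490; rpoD 24 h 18.110
ΔCt(0 h) = 25.720 − 18.490 = 7.230
ΔCt(24 h) = 26.460 − 18.110 = 8.350
ΔΔCt = 8.350 − 7.230 = 1.120
Fold change = 2^(−1.120) = 0.4601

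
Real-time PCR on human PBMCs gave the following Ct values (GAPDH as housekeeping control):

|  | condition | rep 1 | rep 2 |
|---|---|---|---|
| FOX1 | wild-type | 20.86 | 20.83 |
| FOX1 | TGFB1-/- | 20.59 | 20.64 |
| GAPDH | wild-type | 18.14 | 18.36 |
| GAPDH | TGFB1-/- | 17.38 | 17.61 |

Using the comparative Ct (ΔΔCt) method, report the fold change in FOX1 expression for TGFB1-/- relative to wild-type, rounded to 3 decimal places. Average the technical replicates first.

0.695

Mean Ct: FOX1 wild-type 20.845; FOX1 TGFB1-/- 20.615; GAPDH wild-type 18.250; GAPDH TGFB1-/- 17.495
ΔCt(wild-type) = 20.845 − 18.250 = 2.595
ΔCt(TGFB1-/-) = 20.615 − 17.495 = 3.120
ΔΔCt = 3.120 − 2.595 = 0.525
Fold change = 2^(−0.525) = 0.6950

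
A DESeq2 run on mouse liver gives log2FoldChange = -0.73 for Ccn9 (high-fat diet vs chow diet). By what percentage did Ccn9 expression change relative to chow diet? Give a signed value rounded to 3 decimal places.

-39.710%

Fold change = 2^(-0.73) = 0.6029
Percent change = (FC − 1) × 100% = (0.6029 − 1) × 100 = -39.710%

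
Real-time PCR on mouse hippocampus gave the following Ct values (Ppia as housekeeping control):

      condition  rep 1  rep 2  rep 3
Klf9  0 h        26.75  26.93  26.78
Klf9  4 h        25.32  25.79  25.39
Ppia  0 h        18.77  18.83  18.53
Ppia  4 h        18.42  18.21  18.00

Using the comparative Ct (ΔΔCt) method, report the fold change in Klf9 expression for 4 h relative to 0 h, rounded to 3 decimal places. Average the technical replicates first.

1.765

Mean Ct: Klf9 0 h 26.820; Klf9 4 h 25.500; Ppia 0 h 18.710; Ppia 4 h 18.210
ΔCt(0 h) = 26.820 − 18.710 = 8.110
ΔCt(4 h) = 25.500 − 18.210 = 7.290
ΔΔCt = 7.290 − 8.110 = -0.820
Fold change = 2^(−(-0.820)) = 2^0.820 = 1.7654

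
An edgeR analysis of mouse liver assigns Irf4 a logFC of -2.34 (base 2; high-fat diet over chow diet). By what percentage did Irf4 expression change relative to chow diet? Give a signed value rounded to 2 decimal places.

Fold change = 2^(-2.34) = 0.1975
Percent change = (FC − 1) × 100% = (0.1975 − 1) × 100 = -80.25%

-80.25%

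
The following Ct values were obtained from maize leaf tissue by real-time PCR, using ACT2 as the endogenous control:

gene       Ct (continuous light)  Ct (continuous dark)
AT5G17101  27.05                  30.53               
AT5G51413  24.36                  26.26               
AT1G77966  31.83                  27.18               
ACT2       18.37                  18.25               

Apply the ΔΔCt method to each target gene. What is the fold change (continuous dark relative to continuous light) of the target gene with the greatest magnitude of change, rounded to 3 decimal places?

AT5G17101: ΔΔCt = (30.53−18.25) − (27.05−18.37) = 12.28 − 8.68 = 3.60; fold change = 2^-3.60 = 0.082
AT5G51413: ΔΔCt = (26.26−18.25) − (24.36−18.37) = 8.01 − 5.99 = 2.02; fold change = 2^-2.02 = 0.247
AT1G77966: ΔΔCt = (27.18−18.25) − (31.83−18.37) = 8.93 − 13.46 = -4.53; fold change = 2^4.53 = 23.103
AT1G77966 has the largest |ΔΔCt| = 4.53.

23.103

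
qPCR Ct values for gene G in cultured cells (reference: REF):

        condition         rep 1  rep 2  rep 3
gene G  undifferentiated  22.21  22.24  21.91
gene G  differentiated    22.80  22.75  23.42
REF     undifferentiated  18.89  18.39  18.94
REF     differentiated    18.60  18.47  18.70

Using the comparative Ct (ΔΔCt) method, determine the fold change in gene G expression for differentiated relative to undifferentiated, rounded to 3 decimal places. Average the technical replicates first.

0.493

Mean Ct: gene G undifferentiated 22.120; gene G differentiated 22.990; REF undifferentiated 18.740; REF differentiated 18.590
ΔCt(undifferentiated) = 22.120 − 18.740 = 3.380
ΔCt(differentiated) = 22.990 − 18.590 = 4.400
ΔΔCt = 4.400 − 3.380 = 1.020
Fold change = 2^(−1.020) = 0.4931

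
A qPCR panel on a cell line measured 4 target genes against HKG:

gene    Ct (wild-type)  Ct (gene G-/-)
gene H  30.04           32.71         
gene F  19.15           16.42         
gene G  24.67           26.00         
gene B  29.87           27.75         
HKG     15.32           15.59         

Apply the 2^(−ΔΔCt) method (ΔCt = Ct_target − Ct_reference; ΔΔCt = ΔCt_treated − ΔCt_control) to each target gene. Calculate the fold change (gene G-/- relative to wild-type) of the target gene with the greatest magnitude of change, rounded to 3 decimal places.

gene H: ΔΔCt = (32.71−15.59) − (30.04−15.32) = 17.12 − 14.72 = 2.40; fold change = 2^-2.40 = 0.189
gene F: ΔΔCt = (16.42−15.59) − (19.15−15.32) = 0.83 − 3.83 = -3.00; fold change = 2^3.00 = 8.000
gene G: ΔΔCt = (26.00−15.59) − (24.67−15.32) = 10.41 − 9.35 = 1.06; fold change = 2^-1.06 = 0.480
gene B: ΔΔCt = (27.75−15.59) − (29.87−15.32) = 12.16 − 14.55 = -2.39; fold change = 2^2.39 = 5.242
gene F has the largest |ΔΔCt| = 3.00.

8.000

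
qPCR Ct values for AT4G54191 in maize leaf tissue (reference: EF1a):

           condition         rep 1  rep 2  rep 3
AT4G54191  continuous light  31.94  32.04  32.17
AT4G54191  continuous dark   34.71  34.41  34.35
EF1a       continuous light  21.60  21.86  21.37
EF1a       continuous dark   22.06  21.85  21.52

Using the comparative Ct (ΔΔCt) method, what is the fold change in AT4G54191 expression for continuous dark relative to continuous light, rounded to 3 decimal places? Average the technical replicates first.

0.212

Mean Ct: AT4G54191 continuous light 32.050; AT4G54191 continuous dark 34.490; EF1a continuous light 21.610; EF1a continuous dark 21.810
ΔCt(continuous light) = 32.050 − 21.610 = 10.440
ΔCt(continuous dark) = 34.490 − 21.810 = 12.680
ΔΔCt = 12.680 − 10.440 = 2.240
Fold change = 2^(−2.240) = 0.2117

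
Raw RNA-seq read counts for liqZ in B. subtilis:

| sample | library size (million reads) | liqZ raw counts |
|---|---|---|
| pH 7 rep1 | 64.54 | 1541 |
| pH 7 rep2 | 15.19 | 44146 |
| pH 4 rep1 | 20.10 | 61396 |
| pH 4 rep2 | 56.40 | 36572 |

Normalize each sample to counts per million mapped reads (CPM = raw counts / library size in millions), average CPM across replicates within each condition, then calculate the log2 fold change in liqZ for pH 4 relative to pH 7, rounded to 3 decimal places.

CPM(pH 7 rep1) = 1541 / 64.54 = 23.8767
CPM(pH 7 rep2) = 44146 / 15.19 = 2906.2541
CPM(pH 4 rep1) = 61396 / 20.10 = 3054.5274
CPM(pH 4 rep2) = 36572 / 56.40 = 648.4397
mean CPM(pH 7) = 1465.0654; mean CPM(pH 4) = 1851.4835
Fold change = 1851.4835 / 1465.0654 = 1.26375
log2(1.26375) = 0.3377

0.338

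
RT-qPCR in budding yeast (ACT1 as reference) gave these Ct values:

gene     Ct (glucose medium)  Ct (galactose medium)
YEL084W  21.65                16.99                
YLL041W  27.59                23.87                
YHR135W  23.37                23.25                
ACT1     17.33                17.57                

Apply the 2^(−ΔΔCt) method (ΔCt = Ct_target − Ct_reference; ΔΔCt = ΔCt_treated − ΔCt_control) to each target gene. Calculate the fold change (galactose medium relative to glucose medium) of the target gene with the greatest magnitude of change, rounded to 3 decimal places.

29.857

YEL084W: ΔΔCt = (16.99−17.57) − (21.65−17.33) = -0.58 − 4.32 = -4.90; fold change = 2^4.90 = 29.857
YLL041W: ΔΔCt = (23.87−17.57) − (27.59−17.33) = 6.30 − 10.26 = -3.96; fold change = 2^3.96 = 15.562
YHR135W: ΔΔCt = (23.25−17.57) − (23.37−17.33) = 5.68 − 6.04 = -0.36; fold change = 2^0.36 = 1.283
YEL084W has the largest |ΔΔCt| = 4.90.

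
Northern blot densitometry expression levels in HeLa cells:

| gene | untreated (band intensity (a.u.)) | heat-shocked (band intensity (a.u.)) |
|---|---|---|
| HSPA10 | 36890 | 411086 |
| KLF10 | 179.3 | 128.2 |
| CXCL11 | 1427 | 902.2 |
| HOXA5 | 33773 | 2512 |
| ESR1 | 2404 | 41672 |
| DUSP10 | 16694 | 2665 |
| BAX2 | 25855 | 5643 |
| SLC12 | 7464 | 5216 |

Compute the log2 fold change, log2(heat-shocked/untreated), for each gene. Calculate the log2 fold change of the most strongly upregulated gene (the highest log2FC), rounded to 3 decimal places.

log2(411086/36890) = 3.478  (HSPA10)
log2(128.2/179.3) = -0.484  (KLF10)
log2(902.2/1427) = -0.661  (CXCL11)
log2(2512/33773) = -3.749  (HOXA5)
log2(41672/2404) = 4.116  (ESR1)
log2(2665/16694) = -2.647  (DUSP10)
log2(5643/25855) = -2.196  (BAX2)
log2(5216/7464) = -0.517  (SLC12)
ESR1 is most strongly upregulated.

4.116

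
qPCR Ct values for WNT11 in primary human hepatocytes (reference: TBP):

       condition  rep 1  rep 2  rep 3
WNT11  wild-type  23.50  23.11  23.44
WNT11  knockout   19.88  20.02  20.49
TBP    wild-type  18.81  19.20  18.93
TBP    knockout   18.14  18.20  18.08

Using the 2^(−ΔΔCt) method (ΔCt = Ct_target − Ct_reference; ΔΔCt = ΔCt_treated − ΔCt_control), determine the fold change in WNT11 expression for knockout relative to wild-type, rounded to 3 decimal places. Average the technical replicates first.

5.205

Mean Ct: WNT11 wild-type 23.350; WNT11 knockout 20.130; TBP wild-type 18.980; TBP knockout 18.140
ΔCt(wild-type) = 23.350 − 18.980 = 4.370
ΔCt(knockout) = 20.130 − 18.140 = 1.990
ΔΔCt = 1.990 − 4.370 = -2.380
Fold change = 2^(−(-2.380)) = 2^2.380 = 5.2054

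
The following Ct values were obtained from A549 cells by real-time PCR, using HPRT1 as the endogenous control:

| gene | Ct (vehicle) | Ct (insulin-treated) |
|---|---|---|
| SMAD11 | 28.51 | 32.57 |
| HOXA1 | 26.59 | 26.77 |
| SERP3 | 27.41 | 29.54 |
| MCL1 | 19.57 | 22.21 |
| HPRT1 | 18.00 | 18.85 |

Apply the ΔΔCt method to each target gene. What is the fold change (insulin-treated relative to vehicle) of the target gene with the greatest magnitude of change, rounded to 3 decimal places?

0.108

SMAD11: ΔΔCt = (32.57−18.85) − (28.51−18.00) = 13.72 − 10.51 = 3.21; fold change = 2^-3.21 = 0.108
HOXA1: ΔΔCt = (26.77−18.85) − (26.59−18.00) = 7.92 − 8.59 = -0.67; fold change = 2^0.67 = 1.591
SERP3: ΔΔCt = (29.54−18.85) − (27.41−18.00) = 10.69 − 9.41 = 1.28; fold change = 2^-1.28 = 0.412
MCL1: ΔΔCt = (22.21−18.85) − (19.57−18.00) = 3.36 − 1.57 = 1.79; fold change = 2^-1.79 = 0.289
SMAD11 has the largest |ΔΔCt| = 3.21.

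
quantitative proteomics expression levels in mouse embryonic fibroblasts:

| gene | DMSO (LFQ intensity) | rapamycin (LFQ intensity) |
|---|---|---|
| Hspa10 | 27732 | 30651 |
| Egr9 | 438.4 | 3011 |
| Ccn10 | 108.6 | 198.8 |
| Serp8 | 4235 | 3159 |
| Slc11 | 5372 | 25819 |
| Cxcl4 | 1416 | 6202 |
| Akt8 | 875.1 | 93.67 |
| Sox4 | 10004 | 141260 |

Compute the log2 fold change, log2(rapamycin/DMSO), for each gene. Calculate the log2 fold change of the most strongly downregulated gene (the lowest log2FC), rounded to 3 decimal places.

-3.224

log2(30651/27732) = 0.144  (Hspa10)
log2(3011/438.4) = 2.780  (Egr9)
log2(198.8/108.6) = 0.872  (Ccn10)
log2(3159/4235) = -0.423  (Serp8)
log2(25819/5372) = 2.265  (Slc11)
log2(6202/1416) = 2.131  (Cxcl4)
log2(93.67/875.1) = -3.224  (Akt8)
log2(141260/10004) = 3.820  (Sox4)
Akt8 is most strongly downregulated.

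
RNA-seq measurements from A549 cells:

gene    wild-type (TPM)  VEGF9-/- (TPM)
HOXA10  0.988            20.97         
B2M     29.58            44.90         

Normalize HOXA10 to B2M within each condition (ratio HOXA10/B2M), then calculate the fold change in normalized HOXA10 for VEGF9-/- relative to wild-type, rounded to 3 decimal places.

13.983

HOXA10/B2M (wild-type) = 0.988 / 29.58 = 0.033401
HOXA10/B2M (VEGF9-/-) = 20.97 / 44.90 = 0.46704
Fold change = 0.46704 / 0.033401 = 13.9828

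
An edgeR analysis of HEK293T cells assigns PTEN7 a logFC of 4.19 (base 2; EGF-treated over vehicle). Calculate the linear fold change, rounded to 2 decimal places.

Fold change = 2^(4.19) = 18.252

18.25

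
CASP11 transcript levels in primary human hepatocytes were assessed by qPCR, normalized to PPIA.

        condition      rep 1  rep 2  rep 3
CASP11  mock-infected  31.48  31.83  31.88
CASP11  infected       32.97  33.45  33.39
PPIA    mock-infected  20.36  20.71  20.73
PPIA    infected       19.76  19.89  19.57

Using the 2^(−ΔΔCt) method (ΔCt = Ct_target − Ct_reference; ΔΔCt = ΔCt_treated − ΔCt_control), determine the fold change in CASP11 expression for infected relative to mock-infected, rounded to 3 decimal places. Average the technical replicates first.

0.189

Mean Ct: CASP11 mock-infected 31.730; CASP11 infected 33.270; PPIA mock-infected 20.600; PPIA infected 19.740
ΔCt(mock-infected) = 31.730 − 20.600 = 11.130
ΔCt(infected) = 33.270 − 19.740 = 13.530
ΔΔCt = 13.530 − 11.130 = 2.400
Fold change = 2^(−2.400) = 0.1895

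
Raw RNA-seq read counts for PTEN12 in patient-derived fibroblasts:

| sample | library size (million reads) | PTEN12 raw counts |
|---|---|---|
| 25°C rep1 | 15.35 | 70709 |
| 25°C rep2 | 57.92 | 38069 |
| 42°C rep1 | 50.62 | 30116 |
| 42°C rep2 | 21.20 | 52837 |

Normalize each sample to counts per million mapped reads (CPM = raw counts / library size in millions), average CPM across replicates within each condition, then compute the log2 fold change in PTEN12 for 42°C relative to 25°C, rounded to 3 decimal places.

-0.770

CPM(25°C rep1) = 70709 / 15.35 = 4606.4495
CPM(25°C rep2) = 38069 / 57.92 = 657.2686
CPM(42°C rep1) = 30116 / 50.62 = 594.9427
CPM(42°C rep2) = 52837 / 21.20 = 2492.3113
mean CPM(25°C) = 2631.8591; mean CPM(42°C) = 1543.6270
Fold change = 1543.6270 / 2631.8591 = 0.58652
log2(0.58652) = -0.7698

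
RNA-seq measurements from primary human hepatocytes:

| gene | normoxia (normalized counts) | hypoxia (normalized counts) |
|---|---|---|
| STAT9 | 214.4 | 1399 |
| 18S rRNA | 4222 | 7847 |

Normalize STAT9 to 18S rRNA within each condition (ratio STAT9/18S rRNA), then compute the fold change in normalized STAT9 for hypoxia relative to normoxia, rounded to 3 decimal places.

STAT9/18S rRNA (normoxia) = 214.4 / 4222 = 0.050782
STAT9/18S rRNA (hypoxia) = 1399 / 7847 = 0.17828
Fold change = 0.17828 / 0.050782 = 3.5108

3.511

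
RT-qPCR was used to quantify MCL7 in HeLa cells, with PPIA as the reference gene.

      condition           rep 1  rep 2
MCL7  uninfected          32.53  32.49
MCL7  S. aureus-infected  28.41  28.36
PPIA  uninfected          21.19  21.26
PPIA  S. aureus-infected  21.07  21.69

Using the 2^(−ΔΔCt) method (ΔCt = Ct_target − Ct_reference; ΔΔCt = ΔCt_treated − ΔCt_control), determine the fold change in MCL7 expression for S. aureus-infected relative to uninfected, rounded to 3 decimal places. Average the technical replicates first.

19.427

Mean Ct: MCL7 uninfected 32.510; MCL7 S. aureus-infected 28.385; PPIA uninfected 21.225; PPIA S. aureus-infected 21.380
ΔCt(uninfected) = 32.510 − 21.225 = 11.285
ΔCt(S. aureus-infected) = 28.385 − 21.380 = 7.005
ΔΔCt = 7.005 − 11.285 = -4.280
Fold change = 2^(−(-4.280)) = 2^4.280 = 19.4271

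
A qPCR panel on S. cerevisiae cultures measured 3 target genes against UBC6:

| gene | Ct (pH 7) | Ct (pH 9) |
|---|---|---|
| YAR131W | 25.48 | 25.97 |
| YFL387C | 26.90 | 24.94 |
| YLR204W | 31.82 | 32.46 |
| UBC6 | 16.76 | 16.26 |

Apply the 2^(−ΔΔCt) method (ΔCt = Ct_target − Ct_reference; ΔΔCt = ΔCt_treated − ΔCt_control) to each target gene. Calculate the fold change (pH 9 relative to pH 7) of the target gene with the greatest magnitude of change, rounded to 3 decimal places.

2.751

YAR131W: ΔΔCt = (25.97−16.26) − (25.48−16.76) = 9.71 − 8.72 = 0.99; fold change = 2^-0.99 = 0.503
YFL387C: ΔΔCt = (24.94−16.26) − (26.90−16.76) = 8.68 − 10.14 = -1.46; fold change = 2^1.46 = 2.751
YLR204W: ΔΔCt = (32.46−16.26) − (31.82−16.76) = 16.20 − 15.06 = 1.14; fold change = 2^-1.14 = 0.454
YFL387C has the largest |ΔΔCt| = 1.46.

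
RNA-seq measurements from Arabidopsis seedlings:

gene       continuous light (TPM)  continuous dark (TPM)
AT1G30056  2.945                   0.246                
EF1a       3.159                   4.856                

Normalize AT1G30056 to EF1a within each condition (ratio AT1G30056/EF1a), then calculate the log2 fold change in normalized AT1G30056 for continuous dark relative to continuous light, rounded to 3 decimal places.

AT1G30056/EF1a (continuous light) = 2.945 / 3.159 = 0.93226
AT1G30056/EF1a (continuous dark) = 0.246 / 4.856 = 0.050659
Fold change = 0.050659 / 0.93226 = 0.0543
log2(0.0543) = -4.2018

-4.202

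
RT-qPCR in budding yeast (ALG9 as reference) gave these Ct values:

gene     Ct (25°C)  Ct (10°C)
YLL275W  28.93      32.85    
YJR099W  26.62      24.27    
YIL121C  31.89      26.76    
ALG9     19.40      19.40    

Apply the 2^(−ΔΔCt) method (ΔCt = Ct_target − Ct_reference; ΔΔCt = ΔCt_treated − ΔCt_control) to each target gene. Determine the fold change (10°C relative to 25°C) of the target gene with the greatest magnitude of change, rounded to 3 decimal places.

YLL275W: ΔΔCt = (32.85−19.40) − (28.93−19.40) = 13.45 − 9.53 = 3.92; fold change = 2^-3.92 = 0.066
YJR099W: ΔΔCt = (24.27−19.40) − (26.62−19.40) = 4.87 − 7.22 = -2.35; fold change = 2^2.35 = 5.098
YIL121C: ΔΔCt = (26.76−19.40) − (31.89−19.40) = 7.36 − 12.49 = -5.13; fold change = 2^5.13 = 35.017
YIL121C has the largest |ΔΔCt| = 5.13.

35.017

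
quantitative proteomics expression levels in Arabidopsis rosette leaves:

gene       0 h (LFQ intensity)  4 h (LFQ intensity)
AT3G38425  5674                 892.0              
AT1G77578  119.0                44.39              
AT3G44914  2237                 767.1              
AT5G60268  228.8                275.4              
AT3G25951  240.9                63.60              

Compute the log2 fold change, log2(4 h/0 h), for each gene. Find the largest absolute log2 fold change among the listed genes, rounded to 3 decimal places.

log2(892.0/5674) = -2.669  (AT3G38425)
log2(44.39/119.0) = -1.423  (AT1G77578)
log2(767.1/2237) = -1.544  (AT3G44914)
log2(275.4/228.8) = 0.267  (AT5G60268)
log2(63.60/240.9) = -1.921  (AT3G25951)
The largest magnitude belongs to AT3G38425.

2.669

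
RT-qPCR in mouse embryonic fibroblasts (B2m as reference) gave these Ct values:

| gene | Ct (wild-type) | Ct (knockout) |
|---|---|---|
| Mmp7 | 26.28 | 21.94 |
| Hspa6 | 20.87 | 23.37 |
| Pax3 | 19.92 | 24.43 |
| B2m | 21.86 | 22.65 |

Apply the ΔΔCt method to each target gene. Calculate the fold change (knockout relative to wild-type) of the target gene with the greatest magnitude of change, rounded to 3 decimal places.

35.017

Mmp7: ΔΔCt = (21.94−22.65) − (26.28−21.86) = -0.71 − 4.42 = -5.13; fold change = 2^5.13 = 35.017
Hspa6: ΔΔCt = (23.37−22.65) − (20.87−21.86) = 0.72 − (-0.99) = 1.71; fold change = 2^-1.71 = 0.306
Pax3: ΔΔCt = (24.43−22.65) − (19.92−21.86) = 1.78 − (-1.94) = 3.72; fold change = 2^-3.72 = 0.076
Mmp7 has the largest |ΔΔCt| = 5.13.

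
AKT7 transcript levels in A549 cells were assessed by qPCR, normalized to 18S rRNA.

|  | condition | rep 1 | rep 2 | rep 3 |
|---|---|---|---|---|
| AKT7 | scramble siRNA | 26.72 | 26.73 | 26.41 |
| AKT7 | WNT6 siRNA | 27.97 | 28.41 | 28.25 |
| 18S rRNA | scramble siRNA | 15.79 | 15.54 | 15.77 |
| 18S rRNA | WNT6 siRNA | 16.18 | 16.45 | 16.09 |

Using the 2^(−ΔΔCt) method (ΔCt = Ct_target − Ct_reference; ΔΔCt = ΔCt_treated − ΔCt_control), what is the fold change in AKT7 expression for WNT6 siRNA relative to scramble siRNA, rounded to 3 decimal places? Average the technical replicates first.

0.483

Mean Ct: AKT7 scramble siRNA 26.620; AKT7 WNT6 siRNA 28.210; 18S rRNA scramble siRNA 15.700; 18S rRNA WNT6 siRNA 16.240
ΔCt(scramble siRNA) = 26.620 − 15.700 = 10.920
ΔCt(WNT6 siRNA) = 28.210 − 16.240 = 11.970
ΔΔCt = 11.970 − 10.920 = 1.050
Fold change = 2^(−1.050) = 0.4830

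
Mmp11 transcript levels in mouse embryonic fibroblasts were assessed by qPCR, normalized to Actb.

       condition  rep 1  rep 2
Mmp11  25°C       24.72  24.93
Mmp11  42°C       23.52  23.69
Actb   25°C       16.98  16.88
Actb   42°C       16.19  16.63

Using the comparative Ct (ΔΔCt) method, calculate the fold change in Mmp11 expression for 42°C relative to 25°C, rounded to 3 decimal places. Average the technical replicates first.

Mean Ct: Mmp11 25°C 24.825; Mmp11 42°C 23.605; Actb 25°C 16.930; Actb 42°C 16.410
ΔCt(25°C) = 24.825 − 16.930 = 7.895
ΔCt(42°C) = 23.605 − 16.410 = 7.195
ΔΔCt = 7.195 − 7.895 = -0.700
Fold change = 2^(−(-0.700)) = 2^0.700 = 1.6245

1.625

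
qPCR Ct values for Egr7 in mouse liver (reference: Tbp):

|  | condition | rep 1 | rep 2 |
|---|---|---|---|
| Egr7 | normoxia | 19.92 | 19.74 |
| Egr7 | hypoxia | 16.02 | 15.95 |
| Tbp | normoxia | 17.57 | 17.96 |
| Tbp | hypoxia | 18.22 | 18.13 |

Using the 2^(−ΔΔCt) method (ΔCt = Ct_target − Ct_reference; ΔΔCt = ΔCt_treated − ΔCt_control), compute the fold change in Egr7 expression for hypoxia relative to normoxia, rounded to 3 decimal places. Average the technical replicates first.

Mean Ct: Egr7 normoxia 19.830; Egr7 hypoxia 15.985; Tbp normoxia 17.765; Tbp hypoxia 18.175
ΔCt(normoxia) = 19.830 − 17.765 = 2.065
ΔCt(hypoxia) = 15.985 − 18.175 = -2.190
ΔΔCt = -2.190 − 2.065 = -4.255
Fold change = 2^(−(-4.255)) = 2^4.255 = 19.0934

19.093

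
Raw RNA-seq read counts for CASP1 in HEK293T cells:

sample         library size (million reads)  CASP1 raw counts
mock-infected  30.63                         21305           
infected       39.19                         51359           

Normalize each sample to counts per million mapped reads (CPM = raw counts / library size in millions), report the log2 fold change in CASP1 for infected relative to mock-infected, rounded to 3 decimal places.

0.914

CPM(mock-infected) = 21305 / 30.63 = 695.5599
CPM(infected) = 51359 / 39.19 = 1310.5129
Fold change = 1310.5129 / 695.5599 = 1.88411
log2(1.88411) = 0.9139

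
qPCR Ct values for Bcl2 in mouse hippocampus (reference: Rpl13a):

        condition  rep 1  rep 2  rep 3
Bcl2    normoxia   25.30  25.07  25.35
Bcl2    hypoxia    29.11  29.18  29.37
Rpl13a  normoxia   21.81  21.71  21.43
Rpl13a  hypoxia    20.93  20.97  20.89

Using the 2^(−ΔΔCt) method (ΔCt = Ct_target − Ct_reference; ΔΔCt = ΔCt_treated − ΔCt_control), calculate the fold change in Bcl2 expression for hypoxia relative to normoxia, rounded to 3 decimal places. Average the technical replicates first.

Mean Ct: Bcl2 normoxia 25.240; Bcl2 hypoxia 29.220; Rpl13a normoxia 21.650; Rpl13a hypoxia 20.930
ΔCt(normoxia) = 25.240 − 21.650 = 3.590
ΔCt(hypoxia) = 29.220 − 20.930 = 8.290
ΔΔCt = 8.290 − 3.590 = 4.700
Fold change = 2^(−4.700) = 0.0385

0.038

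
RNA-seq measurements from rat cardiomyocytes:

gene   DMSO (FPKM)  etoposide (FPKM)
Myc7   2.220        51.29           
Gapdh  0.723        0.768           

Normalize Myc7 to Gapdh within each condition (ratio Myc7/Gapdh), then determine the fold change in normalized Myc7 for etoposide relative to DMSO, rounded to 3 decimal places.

21.750

Myc7/Gapdh (DMSO) = 2.220 / 0.723 = 3.0705
Myc7/Gapdh (etoposide) = 51.29 / 0.768 = 66.784
Fold change = 66.784 / 3.0705 = 21.7499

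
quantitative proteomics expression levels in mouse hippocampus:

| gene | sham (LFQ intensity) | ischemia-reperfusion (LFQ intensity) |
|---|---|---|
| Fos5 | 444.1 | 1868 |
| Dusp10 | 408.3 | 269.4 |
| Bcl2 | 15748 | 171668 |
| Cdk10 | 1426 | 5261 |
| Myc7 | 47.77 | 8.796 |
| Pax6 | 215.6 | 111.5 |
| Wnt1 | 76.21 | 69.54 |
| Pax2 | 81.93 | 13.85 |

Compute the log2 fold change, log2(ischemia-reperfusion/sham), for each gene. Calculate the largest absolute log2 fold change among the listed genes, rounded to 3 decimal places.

log2(1868/444.1) = 2.073  (Fos5)
log2(269.4/408.3) = -0.600  (Dusp10)
log2(171668/15748) = 3.446  (Bcl2)
log2(5261/1426) = 1.883  (Cdk10)
log2(8.796/47.77) = -2.441  (Myc7)
log2(111.5/215.6) = -0.951  (Pax6)
log2(69.54/76.21) = -0.132  (Wnt1)
log2(13.85/81.93) = -2.565  (Pax2)
The largest magnitude belongs to Bcl2.

3.446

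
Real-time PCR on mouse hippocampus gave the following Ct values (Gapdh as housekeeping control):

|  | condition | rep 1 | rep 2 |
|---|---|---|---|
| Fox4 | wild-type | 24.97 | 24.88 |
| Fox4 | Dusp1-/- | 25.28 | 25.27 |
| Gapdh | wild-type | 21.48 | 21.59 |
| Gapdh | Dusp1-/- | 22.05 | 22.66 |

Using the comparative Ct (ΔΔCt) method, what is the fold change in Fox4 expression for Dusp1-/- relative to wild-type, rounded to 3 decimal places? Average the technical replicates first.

1.385

Mean Ct: Fox4 wild-type 24.925; Fox4 Dusp1-/- 25.275; Gapdh wild-type 21.535; Gapdh Dusp1-/- 22.355
ΔCt(wild-type) = 24.925 − 21.535 = 3.390
ΔCt(Dusp1-/-) = 25.275 − 22.355 = 2.920
ΔΔCt = 2.920 − 3.390 = -0.470
Fold change = 2^(−(-0.470)) = 2^0.470 = 1.3851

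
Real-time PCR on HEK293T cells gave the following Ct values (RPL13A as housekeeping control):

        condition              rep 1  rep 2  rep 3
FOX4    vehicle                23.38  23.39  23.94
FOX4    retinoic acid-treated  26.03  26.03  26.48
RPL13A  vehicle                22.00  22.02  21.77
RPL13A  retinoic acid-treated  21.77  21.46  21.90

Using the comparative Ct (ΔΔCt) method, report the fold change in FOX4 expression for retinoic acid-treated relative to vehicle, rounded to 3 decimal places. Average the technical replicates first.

0.141

Mean Ct: FOX4 vehicle 23.570; FOX4 retinoic acid-treated 26.180; RPL13A vehicle 21.930; RPL13A retinoic acid-treated 21.710
ΔCt(vehicle) = 23.570 − 21.930 = 1.640
ΔCt(retinoic acid-treated) = 26.180 − 21.710 = 4.470
ΔΔCt = 4.470 − 1.640 = 2.830
Fold change = 2^(−2.830) = 0.1406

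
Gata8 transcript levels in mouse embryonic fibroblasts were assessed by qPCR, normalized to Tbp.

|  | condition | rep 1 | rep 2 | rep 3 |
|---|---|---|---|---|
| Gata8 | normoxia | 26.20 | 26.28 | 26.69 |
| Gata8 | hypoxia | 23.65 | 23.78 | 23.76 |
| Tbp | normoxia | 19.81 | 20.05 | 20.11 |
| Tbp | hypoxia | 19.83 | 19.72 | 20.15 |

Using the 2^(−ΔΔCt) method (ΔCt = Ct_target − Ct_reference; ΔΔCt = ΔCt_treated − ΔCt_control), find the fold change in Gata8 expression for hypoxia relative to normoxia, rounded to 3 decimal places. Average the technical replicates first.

5.938

Mean Ct: Gata8 normoxia 26.390; Gata8 hypoxia 23.730; Tbp normoxia 19.990; Tbp hypoxia 19.900
ΔCt(normoxia) = 26.390 − 19.990 = 6.400
ΔCt(hypoxia) = 23.730 − 19.900 = 3.830
ΔΔCt = 3.830 − 6.400 = -2.570
Fold change = 2^(−(-2.570)) = 2^2.570 = 5.9381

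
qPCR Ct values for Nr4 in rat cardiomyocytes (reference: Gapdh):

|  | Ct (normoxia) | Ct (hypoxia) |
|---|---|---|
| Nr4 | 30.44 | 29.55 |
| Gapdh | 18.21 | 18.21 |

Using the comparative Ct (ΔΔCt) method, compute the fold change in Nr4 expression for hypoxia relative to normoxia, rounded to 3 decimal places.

ΔCt(normoxia) = 30.440 − 18.210 = 12.230
ΔCt(hypoxia) = 29.550 − 18.210 = 11.340
ΔΔCt = 11.340 − 12.230 = -0.890
Fold change = 2^(−(-0.890)) = 2^0.890 = 1.8532

1.853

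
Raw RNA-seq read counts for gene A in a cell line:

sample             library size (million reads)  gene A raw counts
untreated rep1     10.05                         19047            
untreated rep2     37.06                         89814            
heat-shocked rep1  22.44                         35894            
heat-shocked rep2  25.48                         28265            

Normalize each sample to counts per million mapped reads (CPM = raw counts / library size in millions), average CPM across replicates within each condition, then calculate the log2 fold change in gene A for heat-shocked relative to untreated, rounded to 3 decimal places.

CPM(untreated rep1) = 19047 / 10.05 = 1895.2239
CPM(untreated rep2) = 89814 / 37.06 = 2423.4754
CPM(heat-shocked rep1) = 35894 / 22.44 = 1599.5544
CPM(heat-shocked rep2) = 28265 / 25.48 = 1109.3014
mean CPM(untreated) = 2159.3497; mean CPM(heat-shocked) = 1354.4279
Fold change = 1354.4279 / 2159.3497 = 0.62724
log2(0.62724) = -0.6729

-0.673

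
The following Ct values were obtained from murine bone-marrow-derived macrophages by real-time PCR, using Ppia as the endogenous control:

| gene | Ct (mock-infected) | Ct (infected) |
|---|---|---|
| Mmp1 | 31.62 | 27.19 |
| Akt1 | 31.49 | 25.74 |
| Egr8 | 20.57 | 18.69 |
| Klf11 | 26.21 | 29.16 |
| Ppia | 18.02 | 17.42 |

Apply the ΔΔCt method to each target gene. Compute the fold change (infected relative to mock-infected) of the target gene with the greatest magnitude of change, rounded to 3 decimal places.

Mmp1: ΔΔCt = (27.19−17.42) − (31.62−18.02) = 9.77 − 13.60 = -3.83; fold change = 2^3.83 = 14.221
Akt1: ΔΔCt = (25.74−17.42) − (31.49−18.02) = 8.32 − 13.47 = -5.15; fold change = 2^5.15 = 35.506
Egr8: ΔΔCt = (18.69−17.42) − (20.57−18.02) = 1.27 − 2.55 = -1.28; fold change = 2^1.28 = 2.428
Klf11: ΔΔCt = (29.16−17.42) − (26.21−18.02) = 11.74 − 8.19 = 3.55; fold change = 2^-3.55 = 0.085
Akt1 has the largest |ΔΔCt| = 5.15.

35.506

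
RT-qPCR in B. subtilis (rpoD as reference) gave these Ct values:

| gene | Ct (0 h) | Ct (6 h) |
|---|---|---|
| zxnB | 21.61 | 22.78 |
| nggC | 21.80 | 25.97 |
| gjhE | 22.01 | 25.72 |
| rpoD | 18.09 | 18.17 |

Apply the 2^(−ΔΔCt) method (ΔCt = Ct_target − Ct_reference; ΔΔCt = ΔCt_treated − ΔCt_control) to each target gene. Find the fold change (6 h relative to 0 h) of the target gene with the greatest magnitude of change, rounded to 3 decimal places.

zxnB: ΔΔCt = (22.78−18.17) − (21.61−18.09) = 4.61 − 3.52 = 1.09; fold change = 2^-1.09 = 0.470
nggC: ΔΔCt = (25.97−18.17) − (21.80−18.09) = 7.80 − 3.71 = 4.09; fold change = 2^-4.09 = 0.059
gjhE: ΔΔCt = (25.72−18.17) − (22.01−18.09) = 7.55 − 3.92 = 3.63; fold change = 2^-3.63 = 0.081
nggC has the largest |ΔΔCt| = 4.09.

0.059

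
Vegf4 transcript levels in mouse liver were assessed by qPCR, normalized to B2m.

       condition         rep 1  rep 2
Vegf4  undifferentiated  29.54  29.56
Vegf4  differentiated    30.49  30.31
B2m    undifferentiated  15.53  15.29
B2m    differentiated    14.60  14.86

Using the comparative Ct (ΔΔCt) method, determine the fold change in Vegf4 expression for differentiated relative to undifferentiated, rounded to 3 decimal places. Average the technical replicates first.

0.346

Mean Ct: Vegf4 undifferentiated 29.550; Vegf4 differentiated 30.400; B2m undifferentiated 15.410; B2m differentiated 14.730
ΔCt(undifferentiated) = 29.550 − 15.410 = 14.140
ΔCt(differentiated) = 30.400 − 14.730 = 15.670
ΔΔCt = 15.670 − 14.140 = 1.530
Fold change = 2^(−1.530) = 0.3463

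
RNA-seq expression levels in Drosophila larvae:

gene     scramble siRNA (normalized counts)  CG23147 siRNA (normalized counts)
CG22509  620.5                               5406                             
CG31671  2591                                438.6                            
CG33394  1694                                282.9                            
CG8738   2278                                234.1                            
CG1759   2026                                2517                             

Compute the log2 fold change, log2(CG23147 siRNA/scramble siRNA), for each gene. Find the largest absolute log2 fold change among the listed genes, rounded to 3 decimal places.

log2(5406/620.5) = 3.123  (CG22509)
log2(438.6/2591) = -2.563  (CG31671)
log2(282.9/1694) = -2.582  (CG33394)
log2(234.1/2278) = -3.283  (CG8738)
log2(2517/2026) = 0.313  (CG1759)
The largest magnitude belongs to CG8738.

3.283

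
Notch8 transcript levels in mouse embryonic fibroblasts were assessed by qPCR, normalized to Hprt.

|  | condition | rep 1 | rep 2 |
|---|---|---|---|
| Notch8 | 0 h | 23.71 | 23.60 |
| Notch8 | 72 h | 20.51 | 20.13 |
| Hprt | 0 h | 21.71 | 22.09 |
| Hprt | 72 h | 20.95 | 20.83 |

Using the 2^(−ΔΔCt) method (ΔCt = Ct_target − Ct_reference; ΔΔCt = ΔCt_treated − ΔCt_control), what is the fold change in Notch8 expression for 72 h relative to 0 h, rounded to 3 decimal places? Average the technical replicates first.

5.011

Mean Ct: Notch8 0 h 23.655; Notch8 72 h 20.320; Hprt 0 h 21.900; Hprt 72 h 20.890
ΔCt(0 h) = 23.655 − 21.900 = 1.755
ΔCt(72 h) = 20.320 − 20.890 = -0.570
ΔΔCt = -0.570 − 1.755 = -2.325
Fold change = 2^(−(-2.325)) = 2^2.325 = 5.0107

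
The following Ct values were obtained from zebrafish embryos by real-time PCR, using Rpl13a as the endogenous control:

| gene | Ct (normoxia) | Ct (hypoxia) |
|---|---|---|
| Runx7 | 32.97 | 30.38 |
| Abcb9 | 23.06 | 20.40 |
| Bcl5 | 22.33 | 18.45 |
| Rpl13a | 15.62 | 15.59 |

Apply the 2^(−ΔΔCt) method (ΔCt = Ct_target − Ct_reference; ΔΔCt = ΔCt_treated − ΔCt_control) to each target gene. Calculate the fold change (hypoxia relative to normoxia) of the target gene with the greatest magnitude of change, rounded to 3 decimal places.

14.420

Runx7: ΔΔCt = (30.38−15.59) − (32.97−15.62) = 14.79 − 17.35 = -2.56; fold change = 2^2.56 = 5.897
Abcb9: ΔΔCt = (20.40−15.59) − (23.06−15.62) = 4.81 − 7.44 = -2.63; fold change = 2^2.63 = 6.190
Bcl5: ΔΔCt = (18.45−15.59) − (22.33−15.62) = 2.86 − 6.71 = -3.85; fold change = 2^3.85 = 14.420
Bcl5 has the largest |ΔΔCt| = 3.85.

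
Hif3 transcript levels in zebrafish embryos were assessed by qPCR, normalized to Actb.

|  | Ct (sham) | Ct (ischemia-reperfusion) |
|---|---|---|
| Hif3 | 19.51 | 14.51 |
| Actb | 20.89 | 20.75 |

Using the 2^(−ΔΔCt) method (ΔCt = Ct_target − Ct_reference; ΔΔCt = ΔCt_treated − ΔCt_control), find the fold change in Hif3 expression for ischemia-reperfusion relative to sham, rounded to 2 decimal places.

29.04

ΔCt(sham) = 19.510 − 20.890 = -1.380
ΔCt(ischemia-reperfusion) = 14.510 − 20.750 = -6.240
ΔΔCt = -6.240 − (-1.380) = -4.860
Fold change = 2^(−(-4.860)) = 2^4.860 = 29.041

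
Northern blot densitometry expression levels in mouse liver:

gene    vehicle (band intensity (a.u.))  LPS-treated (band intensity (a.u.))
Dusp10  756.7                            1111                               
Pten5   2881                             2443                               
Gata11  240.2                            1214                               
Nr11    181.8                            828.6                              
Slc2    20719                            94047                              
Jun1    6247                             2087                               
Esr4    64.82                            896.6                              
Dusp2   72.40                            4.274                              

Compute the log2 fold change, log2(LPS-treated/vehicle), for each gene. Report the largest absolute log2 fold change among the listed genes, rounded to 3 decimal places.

4.082

log2(1111/756.7) = 0.554  (Dusp10)
log2(2443/2881) = -0.238  (Pten5)
log2(1214/240.2) = 2.337  (Gata11)
log2(828.6/181.8) = 2.188  (Nr11)
log2(94047/20719) = 2.182  (Slc2)
log2(2087/6247) = -1.582  (Jun1)
log2(896.6/64.82) = 3.790  (Esr4)
log2(4.274/72.40) = -4.082  (Dusp2)
The largest magnitude belongs to Dusp2.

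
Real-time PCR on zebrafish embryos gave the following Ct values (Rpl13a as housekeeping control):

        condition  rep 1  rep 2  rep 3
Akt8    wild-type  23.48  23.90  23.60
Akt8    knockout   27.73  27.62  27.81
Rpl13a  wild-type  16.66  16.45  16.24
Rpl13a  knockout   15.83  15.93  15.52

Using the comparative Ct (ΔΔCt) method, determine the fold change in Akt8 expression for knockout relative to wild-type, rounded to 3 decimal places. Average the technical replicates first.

Mean Ct: Akt8 wild-type 23.660; Akt8 knockout 27.720; Rpl13a wild-type 16.450; Rpl13a knockout 15.760
ΔCt(wild-type) = 23.660 − 16.450 = 7.210
ΔCt(knockout) = 27.720 − 15.760 = 11.960
ΔΔCt = 11.960 − 7.210 = 4.750
Fold change = 2^(−4.750) = 0.0372

0.037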